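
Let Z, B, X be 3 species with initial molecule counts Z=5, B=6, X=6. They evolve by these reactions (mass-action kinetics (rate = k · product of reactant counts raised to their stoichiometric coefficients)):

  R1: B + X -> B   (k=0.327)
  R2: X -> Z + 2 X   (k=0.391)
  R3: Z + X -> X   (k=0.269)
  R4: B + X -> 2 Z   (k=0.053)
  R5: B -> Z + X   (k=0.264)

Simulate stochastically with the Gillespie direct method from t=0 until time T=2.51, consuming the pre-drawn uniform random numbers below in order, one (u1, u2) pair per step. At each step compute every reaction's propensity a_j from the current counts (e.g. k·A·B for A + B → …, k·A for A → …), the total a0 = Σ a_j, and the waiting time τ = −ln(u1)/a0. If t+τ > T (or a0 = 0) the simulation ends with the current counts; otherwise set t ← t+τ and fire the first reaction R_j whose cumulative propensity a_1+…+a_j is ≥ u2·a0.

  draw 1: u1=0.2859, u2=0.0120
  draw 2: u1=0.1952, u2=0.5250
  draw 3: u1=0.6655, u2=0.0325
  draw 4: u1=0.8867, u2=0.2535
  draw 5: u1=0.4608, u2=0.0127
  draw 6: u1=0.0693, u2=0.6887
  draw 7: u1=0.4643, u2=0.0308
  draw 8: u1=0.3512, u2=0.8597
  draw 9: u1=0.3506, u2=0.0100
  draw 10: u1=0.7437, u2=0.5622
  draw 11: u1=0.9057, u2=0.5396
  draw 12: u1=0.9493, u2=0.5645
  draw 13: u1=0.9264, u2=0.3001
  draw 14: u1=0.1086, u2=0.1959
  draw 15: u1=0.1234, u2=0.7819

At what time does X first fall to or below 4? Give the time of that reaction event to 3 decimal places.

t=0.000: Z=5 B=6 X=6
Draw 1: a1=11.772, a2=2.346, a3=8.070, a4=1.908, a5=1.584, a0=25.680; τ=−ln(0.2859)/25.680=0.049 → t=0.049; u2·a0=0.0120·25.680=0.308 ≤ a1=11.772 → R1 fires; Z=5 B=6 X=5
Draw 2: a1=9.810, a2=1.955, a3=6.725, a4=1.590, a5=1.584, a0=21.664; τ=−ln(0.1952)/21.664=0.075 → t=0.124; u2·a0=0.5250·21.664=11.374; a1=9.810 < 11.374 ≤ a1+a2=11.765 → R2 fires; Z=6 B=6 X=6
Draw 3: a1=11.772, a2=2.346, a3=9.684, a4=1.908, a5=1.584, a0=27.294; τ=−ln(0.6655)/27.294=0.015 → t=0.139; u2·a0=0.0325·27.294=0.887 ≤ a1=11.772 → R1 fires; Z=6 B=6 X=5
Draw 4: a1=9.810, a2=1.955, a3=8.070, a4=1.590, a5=1.584, a0=23.009; τ=−ln(0.8867)/23.009=0.005 → t=0.144; u2·a0=0.2535·23.009=5.833 ≤ a1=9.810 → R1 fires; Z=6 B=6 X=4
Draw 5: a1=7.848, a2=1.564, a3=6.456, a4=1.272, a5=1.584, a0=18.724; τ=−ln(0.4608)/18.724=0.041 → t=0.186; u2·a0=0.0127·18.724=0.238 ≤ a1=7.848 → R1 fires; Z=6 B=6 X=3
Draw 6: a1=5.886, a2=1.173, a3=4.842, a4=0.954, a5=1.584, a0=14.439; τ=−ln(0.0693)/14.439=0.185 → t=0.371; u2·a0=0.6887·14.439=9.944; a1+a2=7.059 < 9.944 ≤ a1+…+a3=11.901 → R3 fires; Z=5 B=6 X=3
Draw 7: a1=5.886, a2=1.173, a3=4.035, a4=0.954, a5=1.584, a0=13.632; τ=−ln(0.4643)/13.632=0.056 → t=0.427; u2·a0=0.0308·13.632=0.420 ≤ a1=5.886 → R1 fires; Z=5 B=6 X=2
Draw 8: a1=3.924, a2=0.782, a3=2.690, a4=0.636, a5=1.584, a0=9.616; τ=−ln(0.3512)/9.616=0.109 → t=0.536; u2·a0=0.8597·9.616=8.267; a1+…+a4=8.032 < 8.267 ≤ a1+…+a5=9.616 → R5 fires; Z=6 B=5 X=3
Draw 9: a1=4.905, a2=1.173, a3=4.842, a4=0.795, a5=1.320, a0=13.035; τ=−ln(0.3506)/13.035=0.080 → t=0.616; u2·a0=0.0100·13.035=0.130 ≤ a1=4.905 → R1 fires; Z=6 B=5 X=2
Draw 10: a1=3.270, a2=0.782, a3=3.228, a4=0.530, a5=1.320, a0=9.130; τ=−ln(0.7437)/9.130=0.032 → t=0.649; u2·a0=0.5622·9.130=5.133; a1+a2=4.052 < 5.133 ≤ a1+…+a3=7.280 → R3 fires; Z=5 B=5 X=2
Draw 11: a1=3.270, a2=0.782, a3=2.690, a4=0.530, a5=1.320, a0=8.592; τ=−ln(0.9057)/8.592=0.012 → t=0.660; u2·a0=0.5396·8.592=4.636; a1+a2=4.052 < 4.636 ≤ a1+…+a3=6.742 → R3 fires; Z=4 B=5 X=2
Draw 12: a1=3.270, a2=0.782, a3=2.152, a4=0.530, a5=1.320, a0=8.054; τ=−ln(0.9493)/8.054=0.006 → t=0.666; u2·a0=0.5645·8.054=4.546; a1+a2=4.052 < 4.546 ≤ a1+…+a3=6.204 → R3 fires; Z=3 B=5 X=2
Draw 13: a1=3.270, a2=0.782, a3=1.614, a4=0.530, a5=1.320, a0=7.516; τ=−ln(0.9264)/7.516=0.010 → t=0.677; u2·a0=0.3001·7.516=2.256 ≤ a1=3.270 → R1 fires; Z=3 B=5 X=1
Draw 14: a1=1.635, a2=0.391, a3=0.807, a4=0.265, a5=1.320, a0=4.418; τ=−ln(0.1086)/4.418=0.503 → t=1.179; u2·a0=0.1959·4.418=0.865 ≤ a1=1.635 → R1 fires; Z=3 B=5 X=0
Draw 15: a1=0.000, a2=0.000, a3=0.000, a4=0.000, a5=1.320, a0=1.320; τ=−ln(0.1234)/1.320=1.585 → t=2.764 > T=2.51: stop.
X first becomes ≤ 4 when it reaches 4 at the event at t=0.144.

Threshold first reached at t = 0.144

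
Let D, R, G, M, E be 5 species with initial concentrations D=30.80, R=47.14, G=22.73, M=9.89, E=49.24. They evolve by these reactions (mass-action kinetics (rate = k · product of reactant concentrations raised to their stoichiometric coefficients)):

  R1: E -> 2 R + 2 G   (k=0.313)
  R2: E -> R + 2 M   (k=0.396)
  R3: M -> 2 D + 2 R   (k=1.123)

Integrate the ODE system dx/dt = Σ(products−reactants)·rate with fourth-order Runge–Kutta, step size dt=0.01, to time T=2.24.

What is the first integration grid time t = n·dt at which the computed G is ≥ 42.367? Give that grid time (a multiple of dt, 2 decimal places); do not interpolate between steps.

Threshold first reached at t = 0.85

RK4 with dt=0.01: 224 steps to T=2.24. Trajectory (selected grid times):
t=0.00: D=30.80 R=47.14 G=22.73 M=9.89 E=49.24
t=0.25: D=38.00 R=65.86 G=29.79 M=15.23 E=41.24
t=0.50: D=47.42 R=84.95 G=35.71 M=18.00 E=34.54
t=0.75: D=57.88 R=103.50 G=40.66 M=19.03 E=28.93
t=0.84: D=61.74 R=109.93 G=42.24 M=19.10 E=27.14
t=0.85: D=62.17 R=110.64 G=42.41 M=19.10 E=26.95
t=1.00: D=68.58 R=120.97 G=44.81 M=18.93 E=24.23
t=1.24: D=78.60 R=136.46 G=48.16 M=18.16 E=20.44
t=1.49: D=88.47 R=151.11 G=51.09 M=16.93 E=17.12
t=1.74: D=97.58 R=164.23 G=53.54 M=15.49 E=14.34
t=1.99: D=105.85 R=175.85 G=55.60 M=13.95 E=12.01
t=2.24: D=113.25 R=186.07 G=57.32 M=12.43 E=10.06
G(0.84)=42.240 < 42.367 but G(0.85)=42.409 ≥ 42.367, so the first grid time is t=0.85.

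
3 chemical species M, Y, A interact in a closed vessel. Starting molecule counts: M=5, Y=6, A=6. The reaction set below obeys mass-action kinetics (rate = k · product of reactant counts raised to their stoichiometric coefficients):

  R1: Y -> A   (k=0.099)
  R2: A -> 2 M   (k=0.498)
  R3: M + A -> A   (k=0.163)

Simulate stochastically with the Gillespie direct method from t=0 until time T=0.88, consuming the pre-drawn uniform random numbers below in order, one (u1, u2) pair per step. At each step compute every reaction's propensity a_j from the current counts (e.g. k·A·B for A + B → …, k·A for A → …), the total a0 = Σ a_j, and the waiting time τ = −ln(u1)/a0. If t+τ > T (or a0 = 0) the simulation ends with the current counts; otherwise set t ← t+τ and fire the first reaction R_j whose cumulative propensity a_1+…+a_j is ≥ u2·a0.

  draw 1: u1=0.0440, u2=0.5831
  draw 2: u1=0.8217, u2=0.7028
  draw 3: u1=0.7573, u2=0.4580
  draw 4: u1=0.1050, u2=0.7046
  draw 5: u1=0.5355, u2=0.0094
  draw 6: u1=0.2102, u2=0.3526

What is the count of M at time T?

t=0.000: M=5 Y=6 A=6
Draw 1: a1=0.594, a2=2.988, a3=4.890, a0=8.472; τ=−ln(0.0440)/8.472=0.369 → t=0.369; u2·a0=0.5831·8.472=4.940; a1+a2=3.582 < 4.940 ≤ a1+…+a3=8.472 → R3 fires; M=4 Y=6 A=6
Draw 2: a1=0.594, a2=2.988, a3=3.912, a0=7.494; τ=−ln(0.8217)/7.494=0.026 → t=0.395; u2·a0=0.7028·7.494=5.267; a1+a2=3.582 < 5.267 ≤ a1+…+a3=7.494 → R3 fires; M=3 Y=6 A=6
Draw 3: a1=0.594, a2=2.988, a3=2.934, a0=6.516; τ=−ln(0.7573)/6.516=0.043 → t=0.438; u2·a0=0.4580·6.516=2.984; a1=0.594 < 2.984 ≤ a1+a2=3.582 → R2 fires; M=5 Y=6 A=5
Draw 4: a1=0.594, a2=2.490, a3=4.075, a0=7.159; τ=−ln(0.1050)/7.159=0.315 → t=0.752; u2·a0=0.7046·7.159=5.044; a1+a2=3.084 < 5.044 ≤ a1+…+a3=7.159 → R3 fires; M=4 Y=6 A=5
Draw 5: a1=0.594, a2=2.490, a3=3.260, a0=6.344; τ=−ln(0.5355)/6.344=0.098 → t=0.851; u2·a0=0.0094·6.344=0.060 ≤ a1=0.594 → R1 fires; M=4 Y=5 A=6
Draw 6: a1=0.495, a2=2.988, a3=3.912, a0=7.395; τ=−ln(0.2102)/7.395=0.211 → t=1.062 > T=0.88: stop.
Read off M at T=0.88: 4

M at T = 4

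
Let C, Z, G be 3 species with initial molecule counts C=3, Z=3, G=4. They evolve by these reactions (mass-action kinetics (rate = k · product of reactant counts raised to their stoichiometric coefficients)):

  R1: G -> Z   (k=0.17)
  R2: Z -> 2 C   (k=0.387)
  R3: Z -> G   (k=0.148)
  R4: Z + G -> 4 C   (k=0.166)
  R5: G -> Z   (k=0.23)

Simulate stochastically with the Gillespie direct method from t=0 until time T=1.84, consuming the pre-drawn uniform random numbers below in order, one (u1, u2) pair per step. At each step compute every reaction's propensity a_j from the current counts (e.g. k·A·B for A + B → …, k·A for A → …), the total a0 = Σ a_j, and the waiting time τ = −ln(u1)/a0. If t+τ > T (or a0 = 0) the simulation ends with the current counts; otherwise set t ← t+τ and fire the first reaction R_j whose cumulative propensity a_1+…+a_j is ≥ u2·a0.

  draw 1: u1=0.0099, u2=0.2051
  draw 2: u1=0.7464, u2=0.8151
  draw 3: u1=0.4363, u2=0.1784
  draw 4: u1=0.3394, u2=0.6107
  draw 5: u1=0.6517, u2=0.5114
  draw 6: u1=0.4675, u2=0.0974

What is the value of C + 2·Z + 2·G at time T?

Value at T = 17

Check how each reaction changes W = C + 2·Z + 2·G (weight of products minus weight of reactants):
R1: G -> Z: (2·1) − (2·1) = 2 − 2 = 0
R2: Z -> 2 C: (1·2) − (2·1) = 2 − 2 = 0
R3: Z -> G: (2·1) − (2·1) = 2 − 2 = 0
R4: Z + G -> 4 C: (1·4) − (2·1 + 2·1) = 4 − 4 = 0
R5: G -> Z: (2·1) − (2·1) = 2 − 2 = 0
Every reaction leaves W unchanged, so W is conserved and no simulation is needed: W(T) = W(0) = 3 + 2·3 + 2·4 = 17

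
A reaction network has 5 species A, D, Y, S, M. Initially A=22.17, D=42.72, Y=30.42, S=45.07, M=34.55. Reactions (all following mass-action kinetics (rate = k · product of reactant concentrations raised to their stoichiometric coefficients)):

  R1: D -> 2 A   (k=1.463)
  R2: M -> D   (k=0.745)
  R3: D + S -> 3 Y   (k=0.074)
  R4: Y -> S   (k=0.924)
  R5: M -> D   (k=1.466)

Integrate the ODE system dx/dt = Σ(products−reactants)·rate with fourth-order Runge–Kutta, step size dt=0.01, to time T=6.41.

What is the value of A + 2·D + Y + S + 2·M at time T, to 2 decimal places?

Check how each reaction changes W = A + 2·D + Y + S + 2·M (weight of products minus weight of reactants):
R1: D -> 2 A: (1·2) − (2·1) = 2 − 2 = 0
R2: M -> D: (2·1) − (2·1) = 2 − 2 = 0
R3: D + S -> 3 Y: (1·3) − (2·1 + 1·1) = 3 − 3 = 0
R4: Y -> S: (1·1) − (1·1) = 1 − 1 = 0
R5: M -> D: (2·1) − (2·1) = 2 − 2 = 0
Every reaction leaves W unchanged, so W is conserved and no simulation is needed: W(T) = W(0) = 22.17 + 2·42.72 + 30.42 + 45.07 + 2·34.55 = 252.20

Value at T = 252.20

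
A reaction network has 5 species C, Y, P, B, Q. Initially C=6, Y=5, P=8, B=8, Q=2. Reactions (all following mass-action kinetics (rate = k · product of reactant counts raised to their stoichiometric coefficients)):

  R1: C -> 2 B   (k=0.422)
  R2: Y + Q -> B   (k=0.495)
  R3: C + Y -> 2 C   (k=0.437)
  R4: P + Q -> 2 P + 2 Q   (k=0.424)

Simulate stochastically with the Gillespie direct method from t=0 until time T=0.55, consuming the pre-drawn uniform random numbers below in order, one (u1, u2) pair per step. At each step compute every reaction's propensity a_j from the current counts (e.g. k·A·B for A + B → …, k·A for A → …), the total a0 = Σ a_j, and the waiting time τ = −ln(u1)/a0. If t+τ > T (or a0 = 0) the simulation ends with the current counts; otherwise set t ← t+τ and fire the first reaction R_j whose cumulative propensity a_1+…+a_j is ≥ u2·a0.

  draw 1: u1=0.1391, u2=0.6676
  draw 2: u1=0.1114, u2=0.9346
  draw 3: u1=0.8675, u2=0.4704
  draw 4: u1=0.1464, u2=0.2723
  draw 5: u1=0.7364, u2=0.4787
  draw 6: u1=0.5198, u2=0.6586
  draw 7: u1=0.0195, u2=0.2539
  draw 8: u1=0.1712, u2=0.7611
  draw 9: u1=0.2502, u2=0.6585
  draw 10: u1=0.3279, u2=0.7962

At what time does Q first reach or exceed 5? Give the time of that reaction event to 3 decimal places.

Threshold first reached at t = 0.492

t=0.000: C=6 Y=5 P=8 B=8 Q=2
Draw 1: a1=2.532, a2=4.950, a3=13.110, a4=6.784, a0=27.376; τ=−ln(0.1391)/27.376=0.072 → t=0.072; u2·a0=0.6676·27.376=18.276; a1+a2=7.482 < 18.276 ≤ a1+…+a3=20.592 → R3 fires; C=7 Y=4 P=8 B=8 Q=2
Draw 2: a1=2.954, a2=3.960, a3=12.236, a4=6.784, a0=25.934; τ=−ln(0.1114)/25.934=0.085 → t=0.157; u2·a0=0.9346·25.934=24.238; a1+…+a3=19.150 < 24.238 ≤ a1+…+a4=25.934 → R4 fires; C=7 Y=4 P=9 B=8 Q=3
Draw 3: a1=2.954, a2=5.940, a3=12.236, a4=11.448, a0=32.578; τ=−ln(0.8675)/32.578=0.004 → t=0.161; u2·a0=0.4704·32.578=15.325; a1+a2=8.894 < 15.325 ≤ a1+…+a3=21.130 → R3 fires; C=8 Y=3 P=9 B=8 Q=3
Draw 4: a1=3.376, a2=4.455, a3=10.488, a4=11.448, a0=29.767; τ=−ln(0.1464)/29.767=0.065 → t=0.226; u2·a0=0.2723·29.767=8.106; a1+a2=7.831 < 8.106 ≤ a1+…+a3=18.319 → R3 fires; C=9 Y=2 P=9 B=8 Q=3
Draw 5: a1=3.798, a2=2.970, a3=7.866, a4=11.448, a0=26.082; τ=−ln(0.7364)/26.082=0.012 → t=0.237; u2·a0=0.4787·26.082=12.485; a1+a2=6.768 < 12.485 ≤ a1+…+a3=14.634 → R3 fires; C=10 Y=1 P=9 B=8 Q=3
Draw 6: a1=4.220, a2=1.485, a3=4.370, a4=11.448, a0=21.523; τ=−ln(0.5198)/21.523=0.030 → t=0.268; u2·a0=0.6586·21.523=14.175; a1+…+a3=10.075 < 14.175 ≤ a1+…+a4=21.523 → R4 fires; C=10 Y=1 P=10 B=8 Q=4
Draw 7: a1=4.220, a2=1.980, a3=4.370, a4=16.960, a0=27.530; τ=−ln(0.0195)/27.530=0.143 → t=0.411; u2·a0=0.2539·27.530=6.990; a1+a2=6.200 < 6.990 ≤ a1+…+a3=10.570 → R3 fires; C=11 Y=0 P=10 B=8 Q=4
Draw 8: a1=4.642, a2=0.000, a3=0.000, a4=16.960, a0=21.602; τ=−ln(0.1712)/21.602=0.082 → t=0.492; u2·a0=0.7611·21.602=16.441; a1+…+a3=4.642 < 16.441 ≤ a1+…+a4=21.602 → R4 fires; C=11 Y=0 P=11 B=8 Q=5
Draw 9: a1=4.642, a2=0.000, a3=0.000, a4=23.320, a0=27.962; τ=−ln(0.2502)/27.962=0.050 → t=0.542; u2·a0=0.6585·27.962=18.413; a1+…+a3=4.642 < 18.413 ≤ a1+…+a4=27.962 → R4 fires; C=11 Y=0 P=12 B=8 Q=6
Draw 10: a1=4.642, a2=0.000, a3=0.000, a4=30.528, a0=35.170; τ=−ln(0.3279)/35.170=0.032 → t=0.574 > T=0.55: stop.
Q first becomes ≥ 5 when it reaches 5 at the event at t=0.492.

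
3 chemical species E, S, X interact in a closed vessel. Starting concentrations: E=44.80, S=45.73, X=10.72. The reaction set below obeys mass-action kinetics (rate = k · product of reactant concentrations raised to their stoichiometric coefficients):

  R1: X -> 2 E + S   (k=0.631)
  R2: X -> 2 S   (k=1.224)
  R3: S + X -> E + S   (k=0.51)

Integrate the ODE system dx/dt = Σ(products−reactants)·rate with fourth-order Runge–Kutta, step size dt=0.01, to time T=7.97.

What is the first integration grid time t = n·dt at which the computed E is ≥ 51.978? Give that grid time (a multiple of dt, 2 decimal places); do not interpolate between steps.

RK4 with dt=0.01: 797 steps to T=7.97. Trajectory (selected grid times):
t=0.00: E=44.80 S=45.73 X=10.72
t=0.04: E=51.48 S=46.56 X=3.88
t=0.05: E=52.34 S=46.67 X=3.00
t=0.89: E=55.27 S=47.02 X=0.00
t=1.77: E=55.27 S=47.02 X=0.00
t=2.66: E=55.27 S=47.02 X=0.00
t=3.54: E=55.27 S=47.02 X=0.00
t=4.43: E=55.27 S=47.02 X=0.00
t=5.31: E=55.27 S=47.02 X=0.00
t=6.20: E=55.27 S=47.02 X=0.00
t=7.08: E=55.27 S=47.02 X=0.00
t=7.97: E=55.27 S=47.02 X=0.00
E(0.04)=51.483 < 51.978 but E(0.05)=52.339 ≥ 51.978, so the first grid time is t=0.05.

Threshold first reached at t = 0.05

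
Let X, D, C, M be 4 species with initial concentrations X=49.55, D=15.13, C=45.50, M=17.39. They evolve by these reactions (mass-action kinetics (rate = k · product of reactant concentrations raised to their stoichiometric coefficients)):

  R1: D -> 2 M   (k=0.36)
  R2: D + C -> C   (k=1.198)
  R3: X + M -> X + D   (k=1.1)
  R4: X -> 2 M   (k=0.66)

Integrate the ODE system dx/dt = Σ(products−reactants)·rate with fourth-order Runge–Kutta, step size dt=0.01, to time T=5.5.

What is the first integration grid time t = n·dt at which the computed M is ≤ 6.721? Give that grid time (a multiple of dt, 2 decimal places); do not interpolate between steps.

RK4 with dt=0.01: 550 steps to T=5.5. Trajectory (selected grid times):
t=0.00: X=49.55 D=15.13 C=45.50 M=17.39
t=0.02: X=48.90 D=11.76 C=45.50 M=6.81
t=0.03: X=48.58 D=9.04 C=45.50 M=4.54
t=0.61: X=33.13 D=0.82 C=45.50 M=1.22
t=1.22: X=22.15 D=0.55 C=45.50 M=1.22
t=1.83: X=14.81 D=0.37 C=45.50 M=1.22
t=2.44: X=9.90 D=0.24 C=45.50 M=1.22
t=3.06: X=6.58 D=0.16 C=45.50 M=1.22
t=3.67: X=4.40 D=0.11 C=45.50 M=1.22
t=4.28: X=2.94 D=0.07 C=45.50 M=1.22
t=4.89: X=1.97 D=0.05 C=45.50 M=1.22
t=5.50: X=1.31 D=0.03 C=45.50 M=1.22
M(0.02)=6.810 > 6.721 but M(0.03)=4.541 ≤ 6.721, so the first grid time is t=0.03.

Threshold first reached at t = 0.03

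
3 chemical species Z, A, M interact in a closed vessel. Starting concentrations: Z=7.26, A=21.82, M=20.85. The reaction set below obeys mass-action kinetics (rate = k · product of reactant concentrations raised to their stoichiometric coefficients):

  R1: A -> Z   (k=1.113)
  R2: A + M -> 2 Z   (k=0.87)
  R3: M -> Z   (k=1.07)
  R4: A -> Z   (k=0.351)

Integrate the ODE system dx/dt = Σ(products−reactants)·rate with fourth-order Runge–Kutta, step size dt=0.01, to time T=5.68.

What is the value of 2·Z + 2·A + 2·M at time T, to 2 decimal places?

Value at T = 99.86

Check how each reaction changes W = 2·Z + 2·A + 2·M (weight of products minus weight of reactants):
R1: A -> Z: (2·1) − (2·1) = 2 − 2 = 0
R2: A + M -> 2 Z: (2·2) − (2·1 + 2·1) = 4 − 4 = 0
R3: M -> Z: (2·1) − (2·1) = 2 − 2 = 0
R4: A -> Z: (2·1) − (2·1) = 2 − 2 = 0
Every reaction leaves W unchanged, so W is conserved and no simulation is needed: W(T) = W(0) = 2·7.26 + 2·21.82 + 2·20.85 = 99.86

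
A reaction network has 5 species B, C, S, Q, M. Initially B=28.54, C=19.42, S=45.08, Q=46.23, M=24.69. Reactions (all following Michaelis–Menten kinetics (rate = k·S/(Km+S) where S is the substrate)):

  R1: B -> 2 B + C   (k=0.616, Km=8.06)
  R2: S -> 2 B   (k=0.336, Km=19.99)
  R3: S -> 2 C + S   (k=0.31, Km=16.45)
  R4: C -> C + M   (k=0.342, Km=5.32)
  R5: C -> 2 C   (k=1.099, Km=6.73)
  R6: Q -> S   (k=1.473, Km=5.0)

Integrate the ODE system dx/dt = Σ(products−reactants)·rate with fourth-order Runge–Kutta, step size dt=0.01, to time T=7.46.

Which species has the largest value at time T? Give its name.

Dominant species at T: S

RK4 with dt=0.01: 746 steps to T=7.46. Trajectory (selected grid times):
t=0.00: B=28.54 C=19.42 S=45.08 Q=46.23 M=24.69
t=0.83: B=29.33 C=20.88 S=45.99 Q=45.13 M=24.91
t=1.66: B=30.12 C=22.36 S=46.89 Q=44.03 M=25.14
t=2.49: B=30.92 C=23.85 S=47.79 Q=42.93 M=25.37
t=3.32: B=31.72 C=25.36 S=48.69 Q=41.84 M=25.61
t=4.14: B=32.51 C=26.86 S=49.57 Q=40.76 M=25.84
t=4.97: B=33.32 C=28.39 S=50.46 Q=39.67 M=26.08
t=5.80: B=34.13 C=29.93 S=51.34 Q=38.59 M=26.32
t=6.63: B=34.95 C=31.49 S=52.22 Q=37.51 M=26.56
t=7.46: B=35.77 C=33.05 S=53.10 Q=36.43 M=26.80
At T=7.46: B=35.77 C=33.05 S=53.10 Q=36.43 M=26.80; the largest is S.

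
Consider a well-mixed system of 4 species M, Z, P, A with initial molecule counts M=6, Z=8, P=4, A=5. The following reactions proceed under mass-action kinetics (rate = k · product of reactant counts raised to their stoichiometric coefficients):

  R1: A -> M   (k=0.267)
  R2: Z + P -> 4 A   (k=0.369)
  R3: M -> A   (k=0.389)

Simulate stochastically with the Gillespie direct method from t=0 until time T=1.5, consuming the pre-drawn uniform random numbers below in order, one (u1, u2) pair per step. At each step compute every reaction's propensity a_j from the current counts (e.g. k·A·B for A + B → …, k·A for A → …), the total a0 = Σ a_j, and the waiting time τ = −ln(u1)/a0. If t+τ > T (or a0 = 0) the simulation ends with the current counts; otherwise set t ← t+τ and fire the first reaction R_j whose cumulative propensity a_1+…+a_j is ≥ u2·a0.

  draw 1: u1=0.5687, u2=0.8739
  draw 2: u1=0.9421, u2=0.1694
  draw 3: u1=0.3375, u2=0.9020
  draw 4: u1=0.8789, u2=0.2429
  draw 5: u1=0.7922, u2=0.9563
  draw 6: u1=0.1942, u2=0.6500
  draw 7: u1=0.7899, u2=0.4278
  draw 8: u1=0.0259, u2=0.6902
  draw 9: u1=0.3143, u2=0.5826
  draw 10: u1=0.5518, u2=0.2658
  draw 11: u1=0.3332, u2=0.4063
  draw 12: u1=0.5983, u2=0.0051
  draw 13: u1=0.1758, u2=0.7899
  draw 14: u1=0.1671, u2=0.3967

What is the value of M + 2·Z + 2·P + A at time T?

Value at T = 35

Check how each reaction changes W = M + 2·Z + 2·P + A (weight of products minus weight of reactants):
R1: A -> M: (1·1) − (1·1) = 1 − 1 = 0
R2: Z + P -> 4 A: (1·4) − (2·1 + 2·1) = 4 − 4 = 0
R3: M -> A: (1·1) − (1·1) = 1 − 1 = 0
Every reaction leaves W unchanged, so W is conserved and no simulation is needed: W(T) = W(0) = 6 + 2·8 + 2·4 + 5 = 35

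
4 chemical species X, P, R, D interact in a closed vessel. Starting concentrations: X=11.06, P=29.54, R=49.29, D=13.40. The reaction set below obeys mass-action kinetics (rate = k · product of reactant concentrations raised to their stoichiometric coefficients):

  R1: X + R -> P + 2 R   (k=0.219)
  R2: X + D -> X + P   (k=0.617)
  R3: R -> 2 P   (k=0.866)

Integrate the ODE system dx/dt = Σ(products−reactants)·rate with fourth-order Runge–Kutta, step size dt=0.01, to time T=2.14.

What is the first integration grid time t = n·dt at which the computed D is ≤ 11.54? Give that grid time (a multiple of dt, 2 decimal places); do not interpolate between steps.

RK4 with dt=0.01: 214 steps to T=2.14. Trajectory (selected grid times):
t=0.00: X=11.06 P=29.54 R=49.29 D=13.40
t=0.02: X=8.89 P=34.99 R=50.60 D=11.85
t=0.03: X=7.95 P=37.41 R=51.09 D=11.25
t=0.24: X=0.75 P=66.92 R=48.96 D=7.60
t=0.48: X=0.07 P=86.47 R=40.36 D=7.29
t=0.71: X=0.01 P=101.15 R=33.13 D=7.26
t=0.95: X=0.00 P=113.60 R=26.92 D=7.26
t=1.19: X=0.00 P=123.71 R=21.87 D=7.25
t=1.43: X=0.00 P=131.92 R=17.76 D=7.25
t=1.66: X=0.00 P=138.33 R=14.56 D=7.25
t=1.90: X=0.00 P=143.80 R=11.82 D=7.25
t=2.14: X=0.00 P=148.24 R=9.61 D=7.25
D(0.02)=11.853 > 11.54 but D(0.03)=11.254 ≤ 11.54, so the first grid time is t=0.03.

Threshold first reached at t = 0.03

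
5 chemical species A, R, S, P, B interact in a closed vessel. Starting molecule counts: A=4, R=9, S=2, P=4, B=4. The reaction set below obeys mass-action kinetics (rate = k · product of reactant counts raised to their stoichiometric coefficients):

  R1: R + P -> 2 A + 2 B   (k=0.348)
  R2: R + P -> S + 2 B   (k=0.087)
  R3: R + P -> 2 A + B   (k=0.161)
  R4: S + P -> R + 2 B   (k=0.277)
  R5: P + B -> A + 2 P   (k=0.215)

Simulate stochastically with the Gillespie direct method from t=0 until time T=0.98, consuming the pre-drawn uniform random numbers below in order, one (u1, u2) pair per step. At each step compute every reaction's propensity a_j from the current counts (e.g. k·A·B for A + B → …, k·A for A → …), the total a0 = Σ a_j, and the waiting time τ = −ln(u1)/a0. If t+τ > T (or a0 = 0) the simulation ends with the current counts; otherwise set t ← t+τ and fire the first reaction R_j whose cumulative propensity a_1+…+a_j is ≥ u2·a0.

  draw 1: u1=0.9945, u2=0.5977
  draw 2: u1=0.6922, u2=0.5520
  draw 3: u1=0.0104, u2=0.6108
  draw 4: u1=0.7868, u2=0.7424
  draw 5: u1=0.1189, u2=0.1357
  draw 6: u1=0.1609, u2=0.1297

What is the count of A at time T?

t=0.000: A=4 R=9 S=2 P=4 B=4
Draw 1: a1=12.528, a2=3.132, a3=5.796, a4=2.216, a5=3.440, a0=27.112; τ=−ln(0.9945)/27.112=0.000 → t=0.000; u2·a0=0.5977·27.112=16.205; a1+a2=15.660 < 16.205 ≤ a1+…+a3=21.456 → R3 fires; A=6 R=8 S=2 P=3 B=5
Draw 2: a1=8.352, a2=2.088, a3=3.864, a4=1.662, a5=3.225, a0=19.191; τ=−ln(0.6922)/19.191=0.019 → t=0.019; u2·a0=0.5520·19.191=10.593; a1+a2=10.440 < 10.593 ≤ a1+…+a3=14.304 → R3 fires; A=8 R=7 S=2 P=2 B=6
Draw 3: a1=4.872, a2=1.218, a3=2.254, a4=1.108, a5=2.580, a0=12.032; τ=−ln(0.0104)/12.032=0.379 → t=0.399; u2·a0=0.6108·12.032=7.349; a1+a2=6.090 < 7.349 ≤ a1+…+a3=8.344 → R3 fires; A=10 R=6 S=2 P=1 B=7
Draw 4: a1=2.088, a2=0.522, a3=0.966, a4=0.554, a5=1.505, a0=5.635; τ=−ln(0.7868)/5.635=0.043 → t=0.441; u2·a0=0.7424·5.635=4.183; a1+…+a4=4.130 < 4.183 ≤ a1+…+a5=5.635 → R5 fires; A=11 R=6 S=2 P=2 B=6
Draw 5: a1=4.176, a2=1.044, a3=1.932, a4=1.108, a5=2.580, a0=10.840; τ=−ln(0.1189)/10.840=0.196 → t=0.638; u2·a0=0.1357·10.840=1.471 ≤ a1=4.176 → R1 fires; A=13 R=5 S=2 P=1 B=8
Draw 6: a1=1.740, a2=0.435, a3=0.805, a4=0.554, a5=1.720, a0=5.254; τ=−ln(0.1609)/5.254=0.348 → t=0.986 > T=0.98: stop.
Read off A at T=0.98: 13

A at T = 13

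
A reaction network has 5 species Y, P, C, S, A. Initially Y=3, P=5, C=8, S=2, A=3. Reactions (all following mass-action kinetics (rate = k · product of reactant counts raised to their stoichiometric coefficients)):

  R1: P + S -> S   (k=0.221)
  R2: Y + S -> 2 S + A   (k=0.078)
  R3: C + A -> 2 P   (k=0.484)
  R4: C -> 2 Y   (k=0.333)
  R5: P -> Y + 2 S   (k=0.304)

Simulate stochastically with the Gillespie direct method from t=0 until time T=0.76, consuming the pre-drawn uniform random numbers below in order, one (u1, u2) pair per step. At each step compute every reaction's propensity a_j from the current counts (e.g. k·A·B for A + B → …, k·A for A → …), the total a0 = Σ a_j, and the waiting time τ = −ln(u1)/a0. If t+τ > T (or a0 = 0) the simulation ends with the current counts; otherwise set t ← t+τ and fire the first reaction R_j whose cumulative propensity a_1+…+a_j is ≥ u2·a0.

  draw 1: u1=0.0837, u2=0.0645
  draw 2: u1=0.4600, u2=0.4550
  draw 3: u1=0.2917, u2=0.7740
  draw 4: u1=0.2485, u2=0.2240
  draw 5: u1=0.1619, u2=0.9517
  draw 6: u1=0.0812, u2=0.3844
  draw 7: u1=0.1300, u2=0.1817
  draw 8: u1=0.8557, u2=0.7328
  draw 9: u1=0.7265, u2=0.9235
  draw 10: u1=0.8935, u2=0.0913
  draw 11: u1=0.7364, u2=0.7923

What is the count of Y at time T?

t=0.000: Y=3 P=5 C=8 S=2 A=3
Draw 1: a1=2.210, a2=0.468, a3=11.616, a4=2.664, a5=1.520, a0=18.478; τ=−ln(0.0837)/18.478=0.134 → t=0.134; u2·a0=0.0645·18.478=1.192 ≤ a1=2.210 → R1 fires; Y=3 P=4 C=8 S=2 A=3
Draw 2: a1=1.768, a2=0.468, a3=11.616, a4=2.664, a5=1.216, a0=17.732; τ=−ln(0.4600)/17.732=0.044 → t=0.178; u2·a0=0.4550·17.732=8.068; a1+a2=2.236 < 8.068 ≤ a1+…+a3=13.852 → R3 fires; Y=3 P=6 C=7 S=2 A=2
Draw 3: a1=2.652, a2=0.468, a3=6.776, a4=2.331, a5=1.824, a0=14.051; τ=−ln(0.2917)/14.051=0.088 → t=0.266; u2·a0=0.7740·14.051=10.875; a1+…+a3=9.896 < 10.875 ≤ a1+…+a4=12.227 → R4 fires; Y=5 P=6 C=6 S=2 A=2
Draw 4: a1=2.652, a2=0.780, a3=5.808, a4=1.998, a5=1.824, a0=13.062; τ=−ln(0.2485)/13.062=0.107 → t=0.372; u2·a0=0.2240·13.062=2.926; a1=2.652 < 2.926 ≤ a1+a2=3.432 → R2 fires; Y=4 P=6 C=6 S=3 A=3
Draw 5: a1=3.978, a2=0.936, a3=8.712, a4=1.998, a5=1.824, a0=17.448; τ=−ln(0.1619)/17.448=0.104 → t=0.477; u2·a0=0.9517·17.448=16.605; a1+…+a4=15.624 < 16.605 ≤ a1+…+a5=17.448 → R5 fires; Y=5 P=5 C=6 S=5 A=3
Draw 6: a1=5.525, a2=1.950, a3=8.712, a4=1.998, a5=1.520, a0=19.705; τ=−ln(0.0812)/19.705=0.127 → t=0.604; u2·a0=0.3844·19.705=7.575; a1+a2=7.475 < 7.575 ≤ a1+…+a3=16.187 → R3 fires; Y=5 P=7 C=5 S=5 A=2
Draw 7: a1=7.735, a2=1.950, a3=4.840, a4=1.665, a5=2.128, a0=18.318; τ=−ln(0.1300)/18.318=0.111 → t=0.715; u2·a0=0.1817·18.318=3.328 ≤ a1=7.735 → R1 fires; Y=5 P=6 C=5 S=5 A=2
Draw 8: a1=6.630, a2=1.950, a3=4.840, a4=1.665, a5=1.824, a0=16.909; τ=−ln(0.8557)/16.909=0.009 → t=0.725; u2·a0=0.7328·16.909=12.391; a1+a2=8.580 < 12.391 ≤ a1+…+a3=13.420 → R3 fires; Y=5 P=8 C=4 S=5 A=1
Draw 9: a1=8.840, a2=1.950, a3=1.936, a4=1.332, a5=2.432, a0=16.490; τ=−ln(0.7265)/16.490=0.019 → t=0.744; u2·a0=0.9235·16.490=15.229; a1+…+a4=14.058 < 15.229 ≤ a1+…+a5=16.490 → R5 fires; Y=6 P=7 C=4 S=7 A=1
Draw 10: a1=10.829, a2=3.276, a3=1.936, a4=1.332, a5=2.128, a0=19.501; τ=−ln(0.8935)/19.501=0.006 → t=0.750; u2·a0=0.0913·19.501=1.780 ≤ a1=10.829 → R1 fires; Y=6 P=6 C=4 S=7 A=1
Draw 11: a1=9.282, a2=3.276, a3=1.936, a4=1.332, a5=1.824, a0=17.650; τ=−ln(0.7364)/17.650=0.017 → t=0.767 > T=0.76: stop.
Read off Y at T=0.76: 6

Y at T = 6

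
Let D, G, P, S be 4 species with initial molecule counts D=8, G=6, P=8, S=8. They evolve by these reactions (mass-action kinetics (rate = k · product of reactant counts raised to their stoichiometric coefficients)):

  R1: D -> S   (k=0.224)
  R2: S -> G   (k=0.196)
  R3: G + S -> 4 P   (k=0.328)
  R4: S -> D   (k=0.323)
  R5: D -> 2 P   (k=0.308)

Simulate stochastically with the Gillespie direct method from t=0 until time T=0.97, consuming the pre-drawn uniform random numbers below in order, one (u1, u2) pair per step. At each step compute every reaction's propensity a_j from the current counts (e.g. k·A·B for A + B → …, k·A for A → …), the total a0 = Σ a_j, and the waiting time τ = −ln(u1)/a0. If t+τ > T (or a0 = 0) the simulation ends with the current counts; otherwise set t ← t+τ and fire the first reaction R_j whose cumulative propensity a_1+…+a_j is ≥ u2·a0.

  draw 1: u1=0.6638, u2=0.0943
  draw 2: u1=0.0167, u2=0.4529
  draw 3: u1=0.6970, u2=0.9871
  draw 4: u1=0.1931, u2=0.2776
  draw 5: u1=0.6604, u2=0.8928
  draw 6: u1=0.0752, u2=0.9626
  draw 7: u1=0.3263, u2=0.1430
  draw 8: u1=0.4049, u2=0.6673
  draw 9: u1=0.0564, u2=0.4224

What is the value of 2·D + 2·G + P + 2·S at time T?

Value at T = 52

Check how each reaction changes W = 2·D + 2·G + P + 2·S (weight of products minus weight of reactants):
R1: D -> S: (2·1) − (2·1) = 2 − 2 = 0
R2: S -> G: (2·1) − (2·1) = 2 − 2 = 0
R3: G + S -> 4 P: (1·4) − (2·1 + 2·1) = 4 − 4 = 0
R4: S -> D: (2·1) − (2·1) = 2 − 2 = 0
R5: D -> 2 P: (1·2) − (2·1) = 2 − 2 = 0
Every reaction leaves W unchanged, so W is conserved and no simulation is needed: W(T) = W(0) = 2·8 + 2·6 + 8 + 2·8 = 52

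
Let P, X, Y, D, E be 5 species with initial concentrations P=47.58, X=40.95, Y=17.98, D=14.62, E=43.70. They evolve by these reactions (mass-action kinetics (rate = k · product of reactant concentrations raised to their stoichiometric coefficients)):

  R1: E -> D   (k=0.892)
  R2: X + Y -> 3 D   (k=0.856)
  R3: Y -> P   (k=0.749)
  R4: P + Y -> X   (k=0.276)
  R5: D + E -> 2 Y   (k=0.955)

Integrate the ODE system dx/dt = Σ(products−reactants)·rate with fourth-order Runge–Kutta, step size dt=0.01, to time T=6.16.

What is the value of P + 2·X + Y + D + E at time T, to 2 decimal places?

Value at T = 205.78

Check how each reaction changes W = P + 2·X + Y + D + E (weight of products minus weight of reactants):
R1: E -> D: (1·1) − (1·1) = 1 − 1 = 0
R2: X + Y -> 3 D: (1·3) − (2·1 + 1·1) = 3 − 3 = 0
R3: Y -> P: (1·1) − (1·1) = 1 − 1 = 0
R4: P + Y -> X: (2·1) − (1·1 + 1·1) = 2 − 2 = 0
R5: D + E -> 2 Y: (1·2) − (1·1 + 1·1) = 2 − 2 = 0
Every reaction leaves W unchanged, so W is conserved and no simulation is needed: W(T) = W(0) = 47.58 + 2·40.95 + 17.98 + 14.62 + 43.70 = 205.78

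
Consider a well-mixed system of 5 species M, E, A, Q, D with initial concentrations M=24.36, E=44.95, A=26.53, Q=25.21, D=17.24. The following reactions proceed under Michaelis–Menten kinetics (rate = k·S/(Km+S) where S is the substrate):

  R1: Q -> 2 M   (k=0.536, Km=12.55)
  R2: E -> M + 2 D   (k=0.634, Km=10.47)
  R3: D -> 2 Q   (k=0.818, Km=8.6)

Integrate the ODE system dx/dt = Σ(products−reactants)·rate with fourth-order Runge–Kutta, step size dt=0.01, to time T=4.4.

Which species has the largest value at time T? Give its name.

Dominant species at T: E

RK4 with dt=0.01: 440 steps to T=4.4. Trajectory (selected grid times):
t=0.00: M=24.36 E=44.95 A=26.53 Q=25.21 D=17.24
t=0.49: M=24.96 E=44.70 A=26.53 Q=25.57 D=17.48
t=0.98: M=25.57 E=44.45 A=26.53 Q=25.93 D=17.71
t=1.47: M=26.17 E=44.20 A=26.53 Q=26.30 D=17.94
t=1.96: M=26.78 E=43.94 A=26.53 Q=26.66 D=18.17
t=2.44: M=27.38 E=43.70 A=26.53 Q=27.02 D=18.40
t=2.93: M=27.99 E=43.45 A=26.53 Q=27.39 D=18.62
t=3.42: M=28.60 E=43.20 A=26.53 Q=27.76 D=18.85
t=3.91: M=29.21 E=42.95 A=26.53 Q=28.13 D=19.07
t=4.40: M=29.82 E=42.70 A=26.53 Q=28.50 D=19.30
At T=4.4: M=29.82 E=42.70 A=26.53 Q=28.50 D=19.30; the largest is E.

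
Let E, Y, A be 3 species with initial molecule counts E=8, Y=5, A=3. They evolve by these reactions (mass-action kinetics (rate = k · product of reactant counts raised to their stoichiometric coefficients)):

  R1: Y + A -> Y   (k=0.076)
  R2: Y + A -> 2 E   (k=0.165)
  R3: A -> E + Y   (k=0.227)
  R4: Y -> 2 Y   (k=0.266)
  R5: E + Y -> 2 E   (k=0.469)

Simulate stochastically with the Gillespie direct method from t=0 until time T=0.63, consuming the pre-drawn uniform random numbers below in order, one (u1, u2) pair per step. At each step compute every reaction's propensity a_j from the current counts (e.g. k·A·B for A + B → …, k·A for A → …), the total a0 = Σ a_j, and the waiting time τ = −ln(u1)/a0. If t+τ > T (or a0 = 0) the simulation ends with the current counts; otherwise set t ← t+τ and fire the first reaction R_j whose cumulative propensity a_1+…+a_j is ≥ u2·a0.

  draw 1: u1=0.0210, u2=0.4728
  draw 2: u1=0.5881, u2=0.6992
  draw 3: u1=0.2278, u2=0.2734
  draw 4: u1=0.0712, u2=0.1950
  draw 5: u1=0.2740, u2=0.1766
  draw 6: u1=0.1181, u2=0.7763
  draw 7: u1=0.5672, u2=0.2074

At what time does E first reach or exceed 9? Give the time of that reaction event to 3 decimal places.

t=0.000: E=8 Y=5 A=3
Draw 1: a1=1.140, a2=2.475, a3=0.681, a4=1.330, a5=18.760, a0=24.386; τ=−ln(0.0210)/24.386=0.158 → t=0.158; u2·a0=0.4728·24.386=11.530; a1+…+a4=5.626 < 11.530 ≤ a1+…+a5=24.386 → R5 fires; E=9 Y=4 A=3
Draw 2: a1=0.912, a2=1.980, a3=0.681, a4=1.064, a5=16.884, a0=21.521; τ=−ln(0.5881)/21.521=0.025 → t=0.183; u2·a0=0.6992·21.521=15.047; a1+…+a4=4.637 < 15.047 ≤ a1+…+a5=21.521 → R5 fires; E=10 Y=3 A=3
Draw 3: a1=0.684, a2=1.485, a3=0.681, a4=0.798, a5=14.070, a0=17.718; τ=−ln(0.2278)/17.718=0.083 → t=0.267; u2·a0=0.2734·17.718=4.844; a1+…+a4=3.648 < 4.844 ≤ a1+…+a5=17.718 → R5 fires; E=11 Y=2 A=3
Draw 4: a1=0.456, a2=0.990, a3=0.681, a4=0.532, a5=10.318, a0=12.977; τ=−ln(0.0712)/12.977=0.204 → t=0.470; u2·a0=0.1950·12.977=2.531; a1+…+a3=2.127 < 2.531 ≤ a1+…+a4=2.659 → R4 fires; E=11 Y=3 A=3
Draw 5: a1=0.684, a2=1.485, a3=0.681, a4=0.798, a5=15.477, a0=19.125; τ=−ln(0.2740)/19.125=0.068 → t=0.538; u2·a0=0.1766·19.125=3.377; a1+…+a3=2.850 < 3.377 ≤ a1+…+a4=3.648 → R4 fires; E=11 Y=4 A=3
Draw 6: a1=0.912, a2=1.980, a3=0.681, a4=1.064, a5=20.636, a0=25.273; τ=−ln(0.1181)/25.273=0.085 → t=0.622; u2·a0=0.7763·25.273=19.619; a1+…+a4=4.637 < 19.619 ≤ a1+…+a5=25.273 → R5 fires; E=12 Y=3 A=3
Draw 7: a1=0.684, a2=1.485, a3=0.681, a4=0.798, a5=16.884, a0=20.532; τ=−ln(0.5672)/20.532=0.028 → t=0.650 > T=0.63: stop.
E first becomes ≥ 9 when it reaches 9 at the event at t=0.158.

Threshold first reached at t = 0.158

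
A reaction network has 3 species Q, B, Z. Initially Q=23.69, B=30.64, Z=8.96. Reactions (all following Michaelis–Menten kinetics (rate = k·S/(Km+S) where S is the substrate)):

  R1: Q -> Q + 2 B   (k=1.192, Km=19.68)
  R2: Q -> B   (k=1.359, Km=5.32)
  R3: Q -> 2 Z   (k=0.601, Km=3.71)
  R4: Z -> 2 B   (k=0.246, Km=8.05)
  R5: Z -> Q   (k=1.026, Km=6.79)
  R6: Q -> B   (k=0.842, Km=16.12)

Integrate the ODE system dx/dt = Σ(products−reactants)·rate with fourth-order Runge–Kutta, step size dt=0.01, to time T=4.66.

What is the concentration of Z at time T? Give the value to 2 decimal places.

RK4 with dt=0.01: 466 steps to T=4.66. Trajectory (selected grid times):
t=0.00: Q=23.69 B=30.64 Z=8.96
t=0.52: Q=22.89 B=32.28 Z=9.13
t=1.04: Q=22.10 B=33.91 Z=9.29
t=1.55: Q=21.34 B=35.48 Z=9.44
t=2.07: Q=20.58 B=37.07 Z=9.59
t=2.59: Q=19.82 B=38.64 Z=9.74
t=3.11: Q=19.08 B=40.19 Z=9.88
t=3.62: Q=18.37 B=41.69 Z=10.01
t=4.14: Q=17.65 B=43.20 Z=10.14
t=4.66: Q=16.94 B=44.69 Z=10.26
Read off Z at T=4.66: 10.26

Z at T = 10.26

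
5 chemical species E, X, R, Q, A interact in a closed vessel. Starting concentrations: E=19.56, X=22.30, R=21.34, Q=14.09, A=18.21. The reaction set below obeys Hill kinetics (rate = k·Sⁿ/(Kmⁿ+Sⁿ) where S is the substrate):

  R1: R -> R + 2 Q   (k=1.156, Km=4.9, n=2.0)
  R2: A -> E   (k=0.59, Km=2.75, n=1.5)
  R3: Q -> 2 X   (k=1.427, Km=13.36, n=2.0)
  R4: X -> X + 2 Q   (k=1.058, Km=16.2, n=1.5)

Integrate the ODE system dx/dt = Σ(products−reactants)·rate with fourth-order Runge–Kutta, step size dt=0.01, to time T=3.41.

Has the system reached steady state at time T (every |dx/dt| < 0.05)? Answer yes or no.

Steady state at T: no

RK4 with dt=0.01: 341 steps to T=3.41. Trajectory (selected grid times):
t=0.00: E=19.56 X=22.30 R=21.34 Q=14.09 A=18.21
t=0.38: E=19.77 X=22.89 R=21.34 Q=15.13 A=18.00
t=0.76: E=19.98 X=23.52 R=21.34 Q=16.16 A=17.79
t=1.14: E=20.19 X=24.18 R=21.34 Q=17.18 A=17.58
t=1.52: E=20.41 X=24.87 R=21.34 Q=18.19 A=17.36
t=1.89: E=20.61 X=25.57 R=21.34 Q=19.17 A=17.16
t=2.27: E=20.82 X=26.31 R=21.34 Q=20.17 A=16.95
t=2.65: E=21.03 X=27.07 R=21.34 Q=21.17 A=16.74
t=3.03: E=21.24 X=27.86 R=21.34 Q=22.17 A=16.53
t=3.41: E=21.45 X=28.66 R=21.34 Q=23.16 A=16.32
Rates at T: R1=1.0981, R2=0.5518, R3=1.0707, R4=0.7425
dx/dt at T (Σ net stoichiometry × rate): E=+0.5518, X=+2.1414, R=+0.0000, Q=+2.6106, A=-0.5518
Largest |dx/dt| is |+2.6106| (Q) ≥ 0.05 → not steady.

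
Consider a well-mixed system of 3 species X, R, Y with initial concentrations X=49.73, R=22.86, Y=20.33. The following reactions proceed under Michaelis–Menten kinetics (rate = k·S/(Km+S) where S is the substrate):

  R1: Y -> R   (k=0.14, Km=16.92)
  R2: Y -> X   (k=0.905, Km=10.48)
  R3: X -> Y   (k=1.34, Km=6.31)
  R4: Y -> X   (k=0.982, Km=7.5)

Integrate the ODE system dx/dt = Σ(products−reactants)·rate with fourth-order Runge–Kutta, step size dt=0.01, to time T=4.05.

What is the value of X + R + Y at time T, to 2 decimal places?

Value at T = 92.92

Check how each reaction changes W = X + R + Y (weight of products minus weight of reactants):
R1: Y -> R: (1·1) − (1·1) = 1 − 1 = 0
R2: Y -> X: (1·1) − (1·1) = 1 − 1 = 0
R3: X -> Y: (1·1) − (1·1) = 1 − 1 = 0
R4: Y -> X: (1·1) − (1·1) = 1 − 1 = 0
Every reaction leaves W unchanged, so W is conserved and no simulation is needed: W(T) = W(0) = 49.73 + 22.86 + 20.33 = 92.92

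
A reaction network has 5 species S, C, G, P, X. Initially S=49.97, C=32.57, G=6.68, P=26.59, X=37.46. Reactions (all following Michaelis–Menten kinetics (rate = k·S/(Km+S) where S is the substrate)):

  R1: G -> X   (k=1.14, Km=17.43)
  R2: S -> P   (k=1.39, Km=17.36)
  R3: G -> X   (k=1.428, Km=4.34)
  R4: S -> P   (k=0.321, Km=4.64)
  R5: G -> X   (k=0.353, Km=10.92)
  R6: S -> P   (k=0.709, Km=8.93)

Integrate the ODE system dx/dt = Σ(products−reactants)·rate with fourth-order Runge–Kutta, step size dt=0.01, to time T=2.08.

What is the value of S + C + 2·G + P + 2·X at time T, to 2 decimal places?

Value at T = 197.41

Check how each reaction changes W = S + C + 2·G + P + 2·X (weight of products minus weight of reactants):
R1: G -> X: (2·1) − (2·1) = 2 − 2 = 0
R2: S -> P: (1·1) − (1·1) = 1 − 1 = 0
R3: G -> X: (2·1) − (2·1) = 2 − 2 = 0
R4: S -> P: (1·1) − (1·1) = 1 − 1 = 0
R5: G -> X: (2·1) − (2·1) = 2 − 2 = 0
R6: S -> P: (1·1) − (1·1) = 1 − 1 = 0
Every reaction leaves W unchanged, so W is conserved and no simulation is needed: W(T) = W(0) = 49.97 + 32.57 + 2·6.68 + 26.59 + 2·37.46 = 197.41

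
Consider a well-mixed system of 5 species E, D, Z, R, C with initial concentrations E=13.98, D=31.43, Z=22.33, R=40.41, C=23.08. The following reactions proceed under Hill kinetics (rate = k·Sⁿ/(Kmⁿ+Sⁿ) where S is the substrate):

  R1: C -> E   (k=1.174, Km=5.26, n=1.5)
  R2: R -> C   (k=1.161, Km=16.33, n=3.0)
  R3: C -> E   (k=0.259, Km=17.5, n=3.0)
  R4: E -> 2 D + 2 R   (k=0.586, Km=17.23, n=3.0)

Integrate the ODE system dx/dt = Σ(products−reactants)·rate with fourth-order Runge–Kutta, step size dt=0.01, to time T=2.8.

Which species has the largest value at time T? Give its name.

Dominant species at T: R

RK4 with dt=0.01: 280 steps to T=2.8. Trajectory (selected grid times):
t=0.00: E=13.98 D=31.43 Z=22.33 R=40.41 C=23.08
t=0.31: E=14.30 D=31.56 Z=22.33 R=40.20 C=23.03
t=0.62: E=14.62 D=31.69 Z=22.33 R=40.00 C=22.99
t=0.93: E=14.93 D=31.83 Z=22.33 R=39.80 C=22.94
t=1.24: E=15.24 D=31.98 Z=22.33 R=39.61 C=22.89
t=1.56: E=15.56 D=32.14 Z=22.33 R=39.42 C=22.84
t=1.87: E=15.86 D=32.29 Z=22.33 R=39.24 C=22.80
t=2.18: E=16.16 D=32.46 Z=22.33 R=39.07 C=22.75
t=2.49: E=16.46 D=32.62 Z=22.33 R=38.90 C=22.70
t=2.80: E=16.76 D=32.79 Z=22.33 R=38.74 C=22.66
At T=2.8: E=16.76 D=32.79 Z=22.33 R=38.74 C=22.66; the largest is R.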